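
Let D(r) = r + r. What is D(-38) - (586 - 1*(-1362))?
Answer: -2024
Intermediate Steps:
D(r) = 2*r
D(-38) - (586 - 1*(-1362)) = 2*(-38) - (586 - 1*(-1362)) = -76 - (586 + 1362) = -76 - 1*1948 = -76 - 1948 = -2024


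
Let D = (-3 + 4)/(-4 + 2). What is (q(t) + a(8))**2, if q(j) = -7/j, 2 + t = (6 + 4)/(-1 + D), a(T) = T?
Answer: 52441/676 ≈ 77.575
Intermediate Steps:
D = -1/2 (D = 1/(-2) = 1*(-1/2) = -1/2 ≈ -0.50000)
t = -26/3 (t = -2 + (6 + 4)/(-1 - 1/2) = -2 + 10/(-3/2) = -2 + 10*(-2/3) = -2 - 20/3 = -26/3 ≈ -8.6667)
(q(t) + a(8))**2 = (-7/(-26/3) + 8)**2 = (-7*(-3/26) + 8)**2 = (21/26 + 8)**2 = (229/26)**2 = 52441/676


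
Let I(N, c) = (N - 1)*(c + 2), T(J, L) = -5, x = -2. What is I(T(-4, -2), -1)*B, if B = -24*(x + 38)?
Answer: 5184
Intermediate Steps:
B = -864 (B = -24*(-2 + 38) = -24*36 = -864)
I(N, c) = (-1 + N)*(2 + c)
I(T(-4, -2), -1)*B = (-2 - 1*(-1) + 2*(-5) - 5*(-1))*(-864) = (-2 + 1 - 10 + 5)*(-864) = -6*(-864) = 5184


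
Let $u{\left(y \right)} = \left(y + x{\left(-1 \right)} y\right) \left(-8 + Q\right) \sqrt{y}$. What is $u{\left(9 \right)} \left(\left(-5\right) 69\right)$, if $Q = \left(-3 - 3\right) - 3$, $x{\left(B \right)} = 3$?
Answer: $633420$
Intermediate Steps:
$Q = -9$ ($Q = \left(-3 - 3\right) - 3 = -6 - 3 = -9$)
$u{\left(y \right)} = - 68 y^{\frac{3}{2}}$ ($u{\left(y \right)} = \left(y + 3 y\right) \left(-8 - 9\right) \sqrt{y} = 4 y \left(-17\right) \sqrt{y} = - 68 y \sqrt{y} = - 68 y^{\frac{3}{2}}$)
$u{\left(9 \right)} \left(\left(-5\right) 69\right) = - 68 \cdot 9^{\frac{3}{2}} \left(\left(-5\right) 69\right) = \left(-68\right) 27 \left(-345\right) = \left(-1836\right) \left(-345\right) = 633420$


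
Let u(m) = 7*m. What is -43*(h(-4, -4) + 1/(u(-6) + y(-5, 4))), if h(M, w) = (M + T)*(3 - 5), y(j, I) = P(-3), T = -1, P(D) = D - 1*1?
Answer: -19737/46 ≈ -429.07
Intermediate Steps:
P(D) = -1 + D (P(D) = D - 1 = -1 + D)
y(j, I) = -4 (y(j, I) = -1 - 3 = -4)
h(M, w) = 2 - 2*M (h(M, w) = (M - 1)*(3 - 5) = (-1 + M)*(-2) = 2 - 2*M)
-43*(h(-4, -4) + 1/(u(-6) + y(-5, 4))) = -43*((2 - 2*(-4)) + 1/(7*(-6) - 4)) = -43*((2 + 8) + 1/(-42 - 4)) = -43*(10 + 1/(-46)) = -43*(10 - 1/46) = -43*459/46 = -19737/46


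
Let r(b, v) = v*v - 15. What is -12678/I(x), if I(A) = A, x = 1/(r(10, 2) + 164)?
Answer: -1939734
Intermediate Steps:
r(b, v) = -15 + v² (r(b, v) = v² - 15 = -15 + v²)
x = 1/153 (x = 1/((-15 + 2²) + 164) = 1/((-15 + 4) + 164) = 1/(-11 + 164) = 1/153 ≈ 0.0065359)
-12678/I(x) = -12678/1/153 = -12678*153 = -1939734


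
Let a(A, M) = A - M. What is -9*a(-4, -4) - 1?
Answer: -1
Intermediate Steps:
-9*a(-4, -4) - 1 = -9*(-4 - 1*(-4)) - 1 = -9*(-4 + 4) - 1 = -9*0 - 1 = 0 - 1 = -1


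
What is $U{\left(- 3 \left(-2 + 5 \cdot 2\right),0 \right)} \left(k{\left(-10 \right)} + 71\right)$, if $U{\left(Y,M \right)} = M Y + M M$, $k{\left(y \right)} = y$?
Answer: $0$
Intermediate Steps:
$U{\left(Y,M \right)} = M^{2} + M Y$ ($U{\left(Y,M \right)} = M Y + M^{2} = M^{2} + M Y$)
$U{\left(- 3 \left(-2 + 5 \cdot 2\right),0 \right)} \left(k{\left(-10 \right)} + 71\right) = 0 \left(0 - 3 \left(-2 + 5 \cdot 2\right)\right) \left(-10 + 71\right) = 0 \left(0 - 3 \left(-2 + 10\right)\right) 61 = 0 \left(0 - 24\right) 61 = 0 \left(-24\right) 61 = 0 \cdot 61 = 0$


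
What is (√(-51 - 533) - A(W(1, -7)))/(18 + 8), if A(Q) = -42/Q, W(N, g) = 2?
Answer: 21/26 + I*√146/13 ≈ 0.80769 + 0.92947*I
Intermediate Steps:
(√(-51 - 533) - A(W(1, -7)))/(18 + 8) = (√(-51 - 533) - (-42)/2)/(18 + 8) = (√(-584) - (-42)/2)/26 = (2*I*√146 - 1*(-21))/26 = (2*I*√146 + 21)/26 = (21 + 2*I*√146)/26 = 21/26 + I*√146/13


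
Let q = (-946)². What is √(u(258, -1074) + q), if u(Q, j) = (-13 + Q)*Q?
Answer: √958126 ≈ 978.84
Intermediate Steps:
u(Q, j) = Q*(-13 + Q)
q = 894916
√(u(258, -1074) + q) = √(258*(-13 + 258) + 894916) = √(258*245 + 894916) = √(63210 + 894916) = √958126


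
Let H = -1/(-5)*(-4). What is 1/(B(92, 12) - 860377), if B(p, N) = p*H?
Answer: -5/4302253 ≈ -1.1622e-6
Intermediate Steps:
H = -⅘ (H = -1*(-⅕)*(-4) = (⅕)*(-4) = -⅘ ≈ -0.80000)
B(p, N) = -4*p/5 (B(p, N) = p*(-⅘) = -4*p/5)
1/(B(92, 12) - 860377) = 1/(-⅘*92 - 860377) = 1/(-368/5 - 860377) = 1/(-4302253/5) = -5/4302253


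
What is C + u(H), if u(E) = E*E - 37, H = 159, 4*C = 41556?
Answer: 35633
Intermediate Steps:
C = 10389 (C = (¼)*41556 = 10389)
u(E) = -37 + E² (u(E) = E² - 37 = -37 + E²)
C + u(H) = 10389 + (-37 + 159²) = 10389 + (-37 + 25281) = 10389 + 25244 = 35633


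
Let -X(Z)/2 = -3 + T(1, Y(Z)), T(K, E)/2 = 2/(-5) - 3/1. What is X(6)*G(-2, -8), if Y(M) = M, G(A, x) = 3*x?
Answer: -2352/5 ≈ -470.40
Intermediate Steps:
T(K, E) = -34/5 (T(K, E) = 2*(2/(-5) - 3/1) = 2*(2*(-1/5) - 3*1) = 2*(-2/5 - 3) = 2*(-17/5) = -34/5)
X(Z) = 98/5 (X(Z) = -2*(-3 - 34/5) = -2*(-49/5) = 98/5)
X(6)*G(-2, -8) = 98*(3*(-8))/5 = (98/5)*(-24) = -2352/5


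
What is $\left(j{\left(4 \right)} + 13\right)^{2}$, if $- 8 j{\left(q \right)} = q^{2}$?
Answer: $121$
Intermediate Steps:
$j{\left(q \right)} = - \frac{q^{2}}{8}$
$\left(j{\left(4 \right)} + 13\right)^{2} = \left(- \frac{4^{2}}{8} + 13\right)^{2} = \left(\left(- \frac{1}{8}\right) 16 + 13\right)^{2} = \left(-2 + 13\right)^{2} = 11^{2} = 121$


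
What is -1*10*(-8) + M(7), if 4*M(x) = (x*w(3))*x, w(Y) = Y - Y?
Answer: 80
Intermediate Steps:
w(Y) = 0
M(x) = 0 (M(x) = ((x*0)*x)/4 = (0*x)/4 = (¼)*0 = 0)
-1*10*(-8) + M(7) = -1*10*(-8) + 0 = -10*(-8) + 0 = 80 + 0 = 80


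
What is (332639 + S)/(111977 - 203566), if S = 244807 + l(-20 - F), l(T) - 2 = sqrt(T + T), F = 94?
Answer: -577448/91589 - 2*I*sqrt(57)/91589 ≈ -6.3048 - 0.00016486*I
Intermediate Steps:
l(T) = 2 + sqrt(2)*sqrt(T) (l(T) = 2 + sqrt(T + T) = 2 + sqrt(2*T) = 2 + sqrt(2)*sqrt(T))
S = 244809 + 2*I*sqrt(57) (S = 244807 + (2 + sqrt(2)*sqrt(-20 - 1*94)) = 244807 + (2 + sqrt(2)*sqrt(-20 - 94)) = 244807 + (2 + sqrt(2)*sqrt(-114)) = 244807 + (2 + sqrt(2)*(I*sqrt(114))) = 244807 + (2 + 2*I*sqrt(57)) = 244809 + 2*I*sqrt(57) ≈ 2.4481e+5 + 15.1*I)
(332639 + S)/(111977 - 203566) = (332639 + (244809 + 2*I*sqrt(57)))/(111977 - 203566) = (577448 + 2*I*sqrt(57))/(-91589) = (577448 + 2*I*sqrt(57))*(-1/91589) = -577448/91589 - 2*I*sqrt(57)/91589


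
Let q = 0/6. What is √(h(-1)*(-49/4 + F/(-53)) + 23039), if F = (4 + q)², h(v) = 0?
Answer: √23039 ≈ 151.79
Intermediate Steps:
q = 0 (q = 0*(⅙) = 0)
F = 16 (F = (4 + 0)² = 4² = 16)
√(h(-1)*(-49/4 + F/(-53)) + 23039) = √(0*(-49/4 + 16/(-53)) + 23039) = √(0*(-49*¼ + 16*(-1/53)) + 23039) = √(0*(-49/4 - 16/53) + 23039) = √(0*(-2661/212) + 23039) = √(0 + 23039) = √23039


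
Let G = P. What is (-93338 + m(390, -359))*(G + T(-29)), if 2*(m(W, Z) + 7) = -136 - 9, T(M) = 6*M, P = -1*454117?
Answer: 84877458985/2 ≈ 4.2439e+10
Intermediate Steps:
P = -454117
m(W, Z) = -159/2 (m(W, Z) = -7 + (-136 - 9)/2 = -7 + (1/2)*(-145) = -7 - 145/2 = -159/2)
G = -454117
(-93338 + m(390, -359))*(G + T(-29)) = (-93338 - 159/2)*(-454117 + 6*(-29)) = -186835*(-454117 - 174)/2 = -186835/2*(-454291) = 84877458985/2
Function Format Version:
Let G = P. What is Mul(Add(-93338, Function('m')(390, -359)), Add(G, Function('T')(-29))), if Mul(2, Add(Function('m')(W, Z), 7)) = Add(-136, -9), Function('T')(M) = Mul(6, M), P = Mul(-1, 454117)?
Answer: Rational(84877458985, 2) ≈ 4.2439e+10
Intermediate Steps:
P = -454117
Function('m')(W, Z) = Rational(-159, 2) (Function('m')(W, Z) = Add(-7, Mul(Rational(1, 2), Add(-136, -9))) = Add(-7, Mul(Rational(1, 2), -145)) = Add(-7, Rational(-145, 2)) = Rational(-159, 2))
G = -454117
Mul(Add(-93338, Function('m')(390, -359)), Add(G, Function('T')(-29))) = Mul(Add(-93338, Rational(-159, 2)), Add(-454117, Mul(6, -29))) = Mul(Rational(-186835, 2), Add(-454117, -174)) = Mul(Rational(-186835, 2), -454291) = Rational(84877458985, 2)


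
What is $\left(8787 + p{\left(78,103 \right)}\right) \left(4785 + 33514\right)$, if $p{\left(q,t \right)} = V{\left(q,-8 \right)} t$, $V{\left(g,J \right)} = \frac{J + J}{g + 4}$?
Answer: $\frac{13766307457}{41} \approx 3.3576 \cdot 10^{8}$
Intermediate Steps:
$V{\left(g,J \right)} = \frac{2 J}{4 + g}$
$p{\left(q,t \right)} = - \frac{16 t}{4 + q}$ ($p{\left(q,t \right)} = 2 \left(-8\right) \frac{1}{4 + q} t = - \frac{16}{4 + q} t = - \frac{16 t}{4 + q}$)
$\left(8787 + p{\left(78,103 \right)}\right) \left(4785 + 33514\right) = \left(8787 - \frac{1648}{4 + 78}\right) \left(4785 + 33514\right) = \left(8787 - \frac{1648}{82}\right) 38299 = \left(8787 - 1648 \cdot \frac{1}{82}\right) 38299 = \left(8787 - \frac{824}{41}\right) 38299 = \frac{359443}{41} \cdot 38299 = \frac{13766307457}{41}$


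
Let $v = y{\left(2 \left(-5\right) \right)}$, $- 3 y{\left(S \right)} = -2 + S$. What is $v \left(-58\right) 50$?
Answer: $-11600$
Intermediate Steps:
$y{\left(S \right)} = \frac{2}{3} - \frac{S}{3}$ ($y{\left(S \right)} = - \frac{-2 + S}{3} = \frac{2}{3} - \frac{S}{3}$)
$v = 4$ ($v = \frac{2}{3} - \frac{2 \left(-5\right)}{3} = \frac{2}{3} - - \frac{10}{3} = \frac{2}{3} + \frac{10}{3} = 4$)
$v \left(-58\right) 50 = 4 \left(-58\right) 50 = \left(-232\right) 50 = -11600$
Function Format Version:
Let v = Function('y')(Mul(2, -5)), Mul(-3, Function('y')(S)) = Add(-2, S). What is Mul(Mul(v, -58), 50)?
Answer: -11600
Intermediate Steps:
Function('y')(S) = Add(Rational(2, 3), Mul(Rational(-1, 3), S)) (Function('y')(S) = Mul(Rational(-1, 3), Add(-2, S)) = Add(Rational(2, 3), Mul(Rational(-1, 3), S)))
v = 4 (v = Add(Rational(2, 3), Mul(Rational(-1, 3), Mul(2, -5))) = Add(Rational(2, 3), Mul(Rational(-1, 3), -10)) = Add(Rational(2, 3), Rational(10, 3)) = 4)
Mul(Mul(v, -58), 50) = Mul(Mul(4, -58), 50) = Mul(-232, 50) = -11600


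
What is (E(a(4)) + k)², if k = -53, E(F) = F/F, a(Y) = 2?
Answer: 2704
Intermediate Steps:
E(F) = 1
(E(a(4)) + k)² = (1 - 53)² = (-52)² = 2704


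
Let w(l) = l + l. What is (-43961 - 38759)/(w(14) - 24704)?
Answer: 20680/6169 ≈ 3.3522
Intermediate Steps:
w(l) = 2*l
(-43961 - 38759)/(w(14) - 24704) = (-43961 - 38759)/(2*14 - 24704) = -82720/(28 - 24704) = -82720/(-24676) = -82720*(-1/24676) = 20680/6169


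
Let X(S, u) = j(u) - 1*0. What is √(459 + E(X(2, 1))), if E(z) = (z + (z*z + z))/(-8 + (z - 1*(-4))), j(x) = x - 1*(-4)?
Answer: √494 ≈ 22.226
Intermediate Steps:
j(x) = 4 + x (j(x) = x + 4 = 4 + x)
X(S, u) = 4 + u (X(S, u) = (4 + u) - 1*0 = (4 + u) + 0 = 4 + u)
E(z) = (z² + 2*z)/(-4 + z) (E(z) = (z + (z² + z))/(-8 + (z + 4)) = (z + (z + z²))/(-8 + (4 + z)) = (z² + 2*z)/(-4 + z))
√(459 + E(X(2, 1))) = √(459 + (4 + 1)*(2 + (4 + 1))/(-4 + (4 + 1))) = √(459 + 5*(2 + 5)/(-4 + 5)) = √(459 + 5*7/1) = √(459 + 5*1*7) = √(459 + 35) = √494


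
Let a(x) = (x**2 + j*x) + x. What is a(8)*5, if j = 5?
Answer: 560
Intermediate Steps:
a(x) = x**2 + 6*x (a(x) = (x**2 + 5*x) + x = x**2 + 6*x)
a(8)*5 = (8*(6 + 8))*5 = (8*14)*5 = 112*5 = 560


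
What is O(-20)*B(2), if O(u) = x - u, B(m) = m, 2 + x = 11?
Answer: 58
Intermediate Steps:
x = 9 (x = -2 + 11 = 9)
O(u) = 9 - u
O(-20)*B(2) = (9 - 1*(-20))*2 = (9 + 20)*2 = 29*2 = 58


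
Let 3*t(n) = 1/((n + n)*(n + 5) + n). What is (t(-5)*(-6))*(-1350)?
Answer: -540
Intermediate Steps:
t(n) = 1/(3*(n + 2*n*(5 + n))) (t(n) = 1/(3*((n + n)*(n + 5) + n)) = 1/(3*((2*n)*(5 + n) + n)) = 1/(3*(2*n*(5 + n) + n)) = 1/(3*(n + 2*n*(5 + n))))
(t(-5)*(-6))*(-1350) = (((⅓)/(-5*(11 + 2*(-5))))*(-6))*(-1350) = (((⅓)*(-⅕)/(11 - 10))*(-6))*(-1350) = (((⅓)*(-⅕)/1)*(-6))*(-1350) = (((⅓)*(-⅕)*1)*(-6))*(-1350) = -1/15*(-6)*(-1350) = (⅖)*(-1350) = -540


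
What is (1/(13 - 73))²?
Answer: 1/3600 ≈ 0.00027778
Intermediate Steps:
(1/(13 - 73))² = (1/(-60))² = (-1/60)² = 1/3600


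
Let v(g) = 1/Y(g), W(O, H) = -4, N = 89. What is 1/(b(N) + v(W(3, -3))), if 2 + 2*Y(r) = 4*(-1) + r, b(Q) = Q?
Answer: 5/444 ≈ 0.011261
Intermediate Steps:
Y(r) = -3 + r/2 (Y(r) = -1 + (4*(-1) + r)/2 = -1 + (-4 + r)/2 = -1 + (-2 + r/2) = -3 + r/2)
v(g) = 1/(-3 + g/2)
1/(b(N) + v(W(3, -3))) = 1/(89 + 2/(-6 - 4)) = 1/(89 + 2/(-10)) = 1/(89 + 2*(-1/10)) = 1/(89 - 1/5) = 1/(444/5) = 5/444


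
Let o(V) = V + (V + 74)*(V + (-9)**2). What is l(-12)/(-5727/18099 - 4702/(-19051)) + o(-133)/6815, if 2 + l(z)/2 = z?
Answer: 4391063942303/10905626059 ≈ 402.64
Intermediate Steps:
o(V) = V + (74 + V)*(81 + V) (o(V) = V + (74 + V)*(V + 81) = V + (74 + V)*(81 + V))
l(z) = -4 + 2*z
l(-12)/(-5727/18099 - 4702/(-19051)) + o(-133)/6815 = (-4 + 2*(-12))/(-5727/18099 - 4702/(-19051)) + (5994 + (-133)**2 + 156*(-133))/6815 = (-4 - 24)/(-5727*1/18099 - 4702*(-1/19051)) + (5994 + 17689 - 20748)*(1/6815) = -28/(-1909/6033 + 4702/19051) + 2935*(1/6815) = -28/(-8001193/114934683) + 587/1363 = -28*(-114934683/8001193) + 587/1363 = 3218171124/8001193 + 587/1363 = 4391063942303/10905626059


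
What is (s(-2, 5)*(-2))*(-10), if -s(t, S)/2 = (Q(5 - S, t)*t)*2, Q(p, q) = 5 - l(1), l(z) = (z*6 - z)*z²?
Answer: 0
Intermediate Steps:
l(z) = 5*z³ (l(z) = (6*z - z)*z² = (5*z)*z² = 5*z³)
Q(p, q) = 0 (Q(p, q) = 5 - 5*1³ = 5 - 5 = 0)
s(t, S) = 0 (s(t, S) = -2*0*t*2 = -0*2 = -2*0 = 0)
(s(-2, 5)*(-2))*(-10) = (0*(-2))*(-10) = 0*(-10) = 0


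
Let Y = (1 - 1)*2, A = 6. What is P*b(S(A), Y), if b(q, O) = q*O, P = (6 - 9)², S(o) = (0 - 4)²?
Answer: 0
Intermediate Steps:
Y = 0 (Y = 0*2 = 0)
S(o) = 16 (S(o) = (-4)² = 16)
P = 9 (P = (-3)² = 9)
b(q, O) = O*q
P*b(S(A), Y) = 9*(0*16) = 9*0 = 0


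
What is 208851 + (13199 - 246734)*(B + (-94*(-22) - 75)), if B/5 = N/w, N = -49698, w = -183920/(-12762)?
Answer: 2977402786521/836 ≈ 3.5615e+9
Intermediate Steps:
w = 91960/6381 (w = -183920*(-1/12762) = 91960/6381 ≈ 14.412)
B = -14414679/836 (B = 5*(-49698/91960/6381) = 5*(-49698*6381/91960) = 5*(-14414679/4180) = -14414679/836 ≈ -17242.)
208851 + (13199 - 246734)*(B + (-94*(-22) - 75)) = 208851 + (13199 - 246734)*(-14414679/836 + (-94*(-22) - 75)) = 208851 - 233535*(-14414679/836 + (2068 - 75)) = 208851 - 233535*(-14414679/836 + 1993) = 208851 - 233535*(-12748531/836) = 208851 + 2977228187085/836 = 2977402786521/836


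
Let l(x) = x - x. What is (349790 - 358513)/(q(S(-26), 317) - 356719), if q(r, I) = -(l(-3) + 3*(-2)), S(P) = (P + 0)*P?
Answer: 8723/356713 ≈ 0.024454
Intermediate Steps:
S(P) = P² (S(P) = P*P = P²)
l(x) = 0
q(r, I) = 6 (q(r, I) = -(0 + 3*(-2)) = -(0 - 6) = -1*(-6) = 6)
(349790 - 358513)/(q(S(-26), 317) - 356719) = (349790 - 358513)/(6 - 356719) = -8723/(-356713) = -8723*(-1/356713) = 8723/356713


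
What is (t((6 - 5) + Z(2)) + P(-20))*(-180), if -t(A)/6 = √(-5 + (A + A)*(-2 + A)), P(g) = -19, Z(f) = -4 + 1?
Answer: 3420 + 1080*√11 ≈ 7002.0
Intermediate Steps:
Z(f) = -3
t(A) = -6*√(-5 + 2*A*(-2 + A)) (t(A) = -6*√(-5 + (A + A)*(-2 + A)) = -6*√(-5 + (2*A)*(-2 + A)) = -6*√(-5 + 2*A*(-2 + A)))
(t((6 - 5) + Z(2)) + P(-20))*(-180) = (-6*√(-5 - 4*((6 - 5) - 3) + 2*((6 - 5) - 3)²) - 19)*(-180) = (-6*√(-5 - 4*(1 - 3) + 2*(1 - 3)²) - 19)*(-180) = (-6*√(-5 - 4*(-2) + 2*(-2)²) - 19)*(-180) = (-6*√(-5 + 8 + 2*4) - 19)*(-180) = (-6*√(-5 + 8 + 8) - 19)*(-180) = (-6*√11 - 19)*(-180) = (-19 - 6*√11)*(-180) = 3420 + 1080*√11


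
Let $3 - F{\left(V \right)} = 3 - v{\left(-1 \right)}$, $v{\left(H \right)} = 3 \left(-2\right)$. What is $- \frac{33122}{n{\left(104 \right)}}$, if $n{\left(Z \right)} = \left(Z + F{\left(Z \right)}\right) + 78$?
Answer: $- \frac{16561}{88} \approx -188.19$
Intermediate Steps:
$v{\left(H \right)} = -6$
$F{\left(V \right)} = -6$ ($F{\left(V \right)} = 3 - \left(3 - -6\right) = 3 - \left(3 + 6\right) = 3 - 9 = -6$)
$n{\left(Z \right)} = 72 + Z$ ($n{\left(Z \right)} = \left(Z - 6\right) + 78 = \left(-6 + Z\right) + 78 = 72 + Z$)
$- \frac{33122}{n{\left(104 \right)}} = - \frac{33122}{72 + 104} = - \frac{33122}{176} = \left(-33122\right) \frac{1}{176} = - \frac{16561}{88}$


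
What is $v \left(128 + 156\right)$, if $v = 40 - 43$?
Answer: $-852$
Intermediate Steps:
$v = -3$
$v \left(128 + 156\right) = - 3 \left(128 + 156\right) = \left(-3\right) 284 = -852$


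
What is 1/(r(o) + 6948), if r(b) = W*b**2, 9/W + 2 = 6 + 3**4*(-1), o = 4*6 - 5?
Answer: 77/531747 ≈ 0.00014481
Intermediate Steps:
o = 19 (o = 24 - 5 = 19)
W = -9/77 (W = 9/(-2 + (6 + 3**4*(-1))) = 9/(-2 + (6 + 81*(-1))) = 9/(-2 + (6 - 81)) = 9/(-2 - 75) = 9/(-77) = 9*(-1/77) = -9/77 ≈ -0.11688)
r(b) = -9*b**2/77
1/(r(o) + 6948) = 1/(-9/77*19**2 + 6948) = 1/(-9/77*361 + 6948) = 1/(-3249/77 + 6948) = 1/(531747/77) = 77/531747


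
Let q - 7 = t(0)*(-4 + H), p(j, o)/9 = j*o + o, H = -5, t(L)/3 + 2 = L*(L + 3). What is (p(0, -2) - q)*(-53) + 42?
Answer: 4229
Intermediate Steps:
t(L) = -6 + 3*L*(3 + L) (t(L) = -6 + 3*(L*(L + 3)) = -6 + 3*(L*(3 + L)) = -6 + 3*L*(3 + L))
p(j, o) = 9*o + 9*j*o (p(j, o) = 9*(j*o + o) = 9*(o + j*o) = 9*o + 9*j*o)
q = 61 (q = 7 + (-6 + 3*0² + 9*0)*(-4 - 5) = 7 + (-6 + 3*0 + 0)*(-9) = 7 + (-6 + 0 + 0)*(-9) = 7 - 6*(-9) = 7 + 54 = 61)
(p(0, -2) - q)*(-53) + 42 = (9*(-2)*(1 + 0) - 1*61)*(-53) + 42 = (9*(-2)*1 - 61)*(-53) + 42 = (-18 - 61)*(-53) + 42 = -79*(-53) + 42 = 4187 + 42 = 4229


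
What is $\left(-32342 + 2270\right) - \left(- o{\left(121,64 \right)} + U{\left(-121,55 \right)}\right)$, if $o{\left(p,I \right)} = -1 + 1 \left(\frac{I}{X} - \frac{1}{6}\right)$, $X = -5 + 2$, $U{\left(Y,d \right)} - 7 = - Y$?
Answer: $- \frac{60445}{2} \approx -30223.0$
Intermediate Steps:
$U{\left(Y,d \right)} = 7 - Y$
$X = -3$
$o{\left(p,I \right)} = - \frac{7}{6} - \frac{I}{3}$ ($o{\left(p,I \right)} = -1 + 1 \left(\frac{I}{-3} - \frac{1}{6}\right) = -1 + 1 \left(I \left(- \frac{1}{3}\right) - \frac{1}{6}\right) = -1 + 1 \left(- \frac{I}{3} - \frac{1}{6}\right) = -1 + 1 \left(- \frac{1}{6} - \frac{I}{3}\right) = -1 - \left(\frac{1}{6} + \frac{I}{3}\right) = - \frac{7}{6} - \frac{I}{3}$)
$\left(-32342 + 2270\right) - \left(- o{\left(121,64 \right)} + U{\left(-121,55 \right)}\right) = \left(-32342 + 2270\right) - \left(\frac{59}{2} + 121\right) = -30072 - \frac{301}{2} = - \frac{60445}{2}$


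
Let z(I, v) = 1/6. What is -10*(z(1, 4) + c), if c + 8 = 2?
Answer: 175/3 ≈ 58.333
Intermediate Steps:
z(I, v) = ⅙
c = -6 (c = -8 + 2 = -6)
-10*(z(1, 4) + c) = -10*(⅙ - 6) = -10*(-35/6) = 175/3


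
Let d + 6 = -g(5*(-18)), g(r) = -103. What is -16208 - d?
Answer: -16305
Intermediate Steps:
d = 97 (d = -6 - 1*(-103) = -6 + 103 = 97)
-16208 - d = -16208 - 1*97 = -16208 - 97 = -16305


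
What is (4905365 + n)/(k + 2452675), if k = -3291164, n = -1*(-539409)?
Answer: -5444774/838489 ≈ -6.4936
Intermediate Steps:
n = 539409
(4905365 + n)/(k + 2452675) = (4905365 + 539409)/(-3291164 + 2452675) = 5444774/(-838489) = 5444774*(-1/838489) = -5444774/838489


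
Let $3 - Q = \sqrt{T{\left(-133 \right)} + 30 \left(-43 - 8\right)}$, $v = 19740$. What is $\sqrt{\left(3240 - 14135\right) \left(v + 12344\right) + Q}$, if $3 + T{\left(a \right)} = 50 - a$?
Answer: $\sqrt{-349555177 - 15 i \sqrt{6}} \approx 0.001 - 18696.0 i$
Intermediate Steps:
$T{\left(a \right)} = 47 - a$ ($T{\left(a \right)} = -3 - \left(-50 + a\right) = 47 - a$)
$Q = 3 - 15 i \sqrt{6}$ ($Q = 3 - \sqrt{\left(47 - -133\right) + 30 \left(-43 - 8\right)} = 3 - \sqrt{\left(47 + 133\right) + 30 \left(-51\right)} = 3 - \sqrt{180 - 1530} = 3 - \sqrt{-1350} = 3 - 15 i \sqrt{6} \approx 3.0 - 36.742 i$)
$\sqrt{\left(3240 - 14135\right) \left(v + 12344\right) + Q} = \sqrt{\left(3240 - 14135\right) \left(19740 + 12344\right) + \left(3 - 15 i \sqrt{6}\right)} = \sqrt{\left(-10895\right) 32084 + \left(3 - 15 i \sqrt{6}\right)} = \sqrt{-349555180 + \left(3 - 15 i \sqrt{6}\right)} = \sqrt{-349555177 - 15 i \sqrt{6}}$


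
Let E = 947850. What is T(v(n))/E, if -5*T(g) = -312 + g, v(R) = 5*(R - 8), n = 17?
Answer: 1/17750 ≈ 5.6338e-5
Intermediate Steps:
v(R) = -40 + 5*R (v(R) = 5*(-8 + R) = -40 + 5*R)
T(g) = 312/5 - g/5 (T(g) = -(-312 + g)/5 = 312/5 - g/5)
T(v(n))/E = (312/5 - (-40 + 5*17)/5)/947850 = (312/5 - (-40 + 85)/5)*(1/947850) = (312/5 - ⅕*45)*(1/947850) = (312/5 - 9)*(1/947850) = (267/5)*(1/947850) = 1/17750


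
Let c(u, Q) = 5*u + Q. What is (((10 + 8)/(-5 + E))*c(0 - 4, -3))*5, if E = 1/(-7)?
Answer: 805/2 ≈ 402.50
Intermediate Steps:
E = -⅐ ≈ -0.14286
c(u, Q) = Q + 5*u
(((10 + 8)/(-5 + E))*c(0 - 4, -3))*5 = (((10 + 8)/(-5 - ⅐))*(-3 + 5*(0 - 4)))*5 = ((18/(-36/7))*(-3 + 5*(-4)))*5 = ((18*(-7/36))*(-3 - 20))*5 = -7/2*(-23)*5 = (161/2)*5 = 805/2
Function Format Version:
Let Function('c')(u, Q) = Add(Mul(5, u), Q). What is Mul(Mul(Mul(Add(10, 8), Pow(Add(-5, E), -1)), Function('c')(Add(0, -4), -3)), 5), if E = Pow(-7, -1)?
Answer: Rational(805, 2) ≈ 402.50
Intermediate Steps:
E = Rational(-1, 7) ≈ -0.14286
Function('c')(u, Q) = Add(Q, Mul(5, u))
Mul(Mul(Mul(Add(10, 8), Pow(Add(-5, E), -1)), Function('c')(Add(0, -4), -3)), 5) = Mul(Mul(Mul(Add(10, 8), Pow(Add(-5, Rational(-1, 7)), -1)), Add(-3, Mul(5, Add(0, -4)))), 5) = Mul(Mul(Mul(18, Pow(Rational(-36, 7), -1)), Add(-3, Mul(5, -4))), 5) = Mul(Mul(Mul(18, Rational(-7, 36)), Add(-3, -20)), 5) = Mul(Mul(Rational(-7, 2), -23), 5) = Mul(Rational(161, 2), 5) = Rational(805, 2)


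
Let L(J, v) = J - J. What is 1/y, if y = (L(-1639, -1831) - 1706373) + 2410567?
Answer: 1/704194 ≈ 1.4201e-6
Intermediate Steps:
L(J, v) = 0
y = 704194 (y = (0 - 1706373) + 2410567 = -1706373 + 2410567 = 704194)
1/y = 1/704194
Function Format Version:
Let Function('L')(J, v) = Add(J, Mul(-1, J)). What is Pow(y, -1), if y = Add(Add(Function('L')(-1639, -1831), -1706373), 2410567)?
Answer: Rational(1, 704194) ≈ 1.4201e-6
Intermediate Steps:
Function('L')(J, v) = 0
y = 704194 (y = Add(Add(0, -1706373), 2410567) = Add(-1706373, 2410567) = 704194)
Pow(y, -1) = Pow(704194, -1) = Rational(1, 704194)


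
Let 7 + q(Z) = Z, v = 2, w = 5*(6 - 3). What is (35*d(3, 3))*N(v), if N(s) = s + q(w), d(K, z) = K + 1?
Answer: 1400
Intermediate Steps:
w = 15 (w = 5*3 = 15)
q(Z) = -7 + Z
d(K, z) = 1 + K
N(s) = 8 + s (N(s) = s + (-7 + 15) = s + 8 = 8 + s)
(35*d(3, 3))*N(v) = (35*(1 + 3))*(8 + 2) = (35*4)*10 = 140*10 = 1400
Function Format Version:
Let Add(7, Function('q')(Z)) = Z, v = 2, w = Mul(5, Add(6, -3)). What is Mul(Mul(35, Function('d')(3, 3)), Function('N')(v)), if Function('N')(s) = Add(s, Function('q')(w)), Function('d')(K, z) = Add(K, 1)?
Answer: 1400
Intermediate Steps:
w = 15 (w = Mul(5, 3) = 15)
Function('q')(Z) = Add(-7, Z)
Function('d')(K, z) = Add(1, K)
Function('N')(s) = Add(8, s) (Function('N')(s) = Add(s, Add(-7, 15)) = Add(s, 8) = Add(8, s))
Mul(Mul(35, Function('d')(3, 3)), Function('N')(v)) = Mul(Mul(35, Add(1, 3)), Add(8, 2)) = Mul(Mul(35, 4), 10) = Mul(140, 10) = 1400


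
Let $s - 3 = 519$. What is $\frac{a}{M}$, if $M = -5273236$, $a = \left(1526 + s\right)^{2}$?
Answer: $- \frac{1048576}{1318309} \approx -0.79539$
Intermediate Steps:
$s = 522$ ($s = 3 + 519 = 522$)
$a = 4194304$ ($a = \left(1526 + 522\right)^{2} = 2048^{2} = 4194304$)
$\frac{a}{M} = \frac{4194304}{-5273236} = 4194304 \left(- \frac{1}{5273236}\right) = - \frac{1048576}{1318309}$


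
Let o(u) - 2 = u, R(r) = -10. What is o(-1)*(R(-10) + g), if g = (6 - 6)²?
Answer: -10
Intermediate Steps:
o(u) = 2 + u
g = 0 (g = 0² = 0)
o(-1)*(R(-10) + g) = (2 - 1)*(-10 + 0) = 1*(-10) = -10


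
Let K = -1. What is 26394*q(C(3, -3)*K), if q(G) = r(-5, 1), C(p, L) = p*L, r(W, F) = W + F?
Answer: -105576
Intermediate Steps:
r(W, F) = F + W
C(p, L) = L*p
q(G) = -4 (q(G) = 1 - 5 = -4)
26394*q(C(3, -3)*K) = 26394*(-4) = -105576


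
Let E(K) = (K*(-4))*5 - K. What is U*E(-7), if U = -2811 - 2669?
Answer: -805560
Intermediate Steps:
U = -5480
E(K) = -21*K (E(K) = -4*K*5 - K = -20*K - K = -21*K)
U*E(-7) = -(-115080)*(-7) = -5480*147 = -805560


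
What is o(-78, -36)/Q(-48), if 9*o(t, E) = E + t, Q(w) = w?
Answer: 19/72 ≈ 0.26389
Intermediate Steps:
o(t, E) = E/9 + t/9 (o(t, E) = (E + t)/9 = E/9 + t/9)
o(-78, -36)/Q(-48) = ((⅑)*(-36) + (⅑)*(-78))/(-48) = (-4 - 26/3)*(-1/48) = -38/3*(-1/48) = 19/72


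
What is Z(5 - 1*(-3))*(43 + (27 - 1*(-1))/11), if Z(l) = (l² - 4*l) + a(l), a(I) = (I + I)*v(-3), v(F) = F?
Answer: -8016/11 ≈ -728.73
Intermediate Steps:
a(I) = -6*I (a(I) = (I + I)*(-3) = (2*I)*(-3) = -6*I)
Z(l) = l² - 10*l (Z(l) = (l² - 4*l) - 6*l = l² - 10*l)
Z(5 - 1*(-3))*(43 + (27 - 1*(-1))/11) = ((5 - 1*(-3))*(-10 + (5 - 1*(-3))))*(43 + (27 - 1*(-1))/11) = ((5 + 3)*(-10 + (5 + 3)))*(43 + (27 + 1)*(1/11)) = (8*(-10 + 8))*(43 + 28*(1/11)) = (8*(-2))*(43 + 28/11) = -16*501/11 = -8016/11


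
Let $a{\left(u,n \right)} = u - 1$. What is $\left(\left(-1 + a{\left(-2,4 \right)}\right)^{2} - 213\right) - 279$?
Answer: $-476$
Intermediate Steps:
$a{\left(u,n \right)} = -1 + u$
$\left(\left(-1 + a{\left(-2,4 \right)}\right)^{2} - 213\right) - 279 = \left(\left(-1 - 3\right)^{2} - 213\right) - 279 = \left(\left(-4\right)^{2} - 213\right) - 279 = \left(16 - 213\right) - 279 = -197 - 279 = -476$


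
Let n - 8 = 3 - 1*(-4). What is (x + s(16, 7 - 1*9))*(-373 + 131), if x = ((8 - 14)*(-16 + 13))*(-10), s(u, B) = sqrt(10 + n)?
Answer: 42350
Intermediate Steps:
n = 15 (n = 8 + (3 - 1*(-4)) = 8 + (3 + 4) = 8 + 7 = 15)
s(u, B) = 5 (s(u, B) = sqrt(10 + 15) = sqrt(25) = 5)
x = -180 (x = -6*(-3)*(-10) = 18*(-10) = -180)
(x + s(16, 7 - 1*9))*(-373 + 131) = (-180 + 5)*(-373 + 131) = -175*(-242) = 42350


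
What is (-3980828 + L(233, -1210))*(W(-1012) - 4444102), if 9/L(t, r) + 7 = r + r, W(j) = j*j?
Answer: 11013940043526090/809 ≈ 1.3614e+13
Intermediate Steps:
W(j) = j**2
L(t, r) = 9/(-7 + 2*r) (L(t, r) = 9/(-7 + (r + r)) = 9/(-7 + 2*r))
(-3980828 + L(233, -1210))*(W(-1012) - 4444102) = (-3980828 + 9/(-7 + 2*(-1210)))*((-1012)**2 - 4444102) = (-3980828 + 9/(-7 - 2420))*(1024144 - 4444102) = (-3980828 + 9/(-2427))*(-3419958) = (-3980828 + 9*(-1/2427))*(-3419958) = (-3980828 - 3/809)*(-3419958) = -3220489855/809*(-3419958) = 11013940043526090/809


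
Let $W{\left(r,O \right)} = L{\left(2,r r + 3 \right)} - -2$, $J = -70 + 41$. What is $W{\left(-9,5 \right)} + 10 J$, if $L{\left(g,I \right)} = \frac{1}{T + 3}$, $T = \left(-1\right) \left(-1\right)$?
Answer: $- \frac{1151}{4} \approx -287.75$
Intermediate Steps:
$T = 1$
$L{\left(g,I \right)} = \frac{1}{4}$ ($L{\left(g,I \right)} = \frac{1}{1 + 3} = \frac{1}{4}$)
$J = -29$
$W{\left(r,O \right)} = \frac{9}{4}$ ($W{\left(r,O \right)} = \frac{1}{4} - -2 = \frac{1}{4} + 2 = \frac{9}{4}$)
$W{\left(-9,5 \right)} + 10 J = \frac{9}{4} + 10 \left(-29\right) = \frac{9}{4} - 290 = - \frac{1151}{4}$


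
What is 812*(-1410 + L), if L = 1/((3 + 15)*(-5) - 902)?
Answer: -283940363/248 ≈ -1.1449e+6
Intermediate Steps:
L = -1/992 (L = 1/(18*(-5) - 902) = 1/(-90 - 902) = 1/(-992) = -1/992 ≈ -0.0010081)
812*(-1410 + L) = 812*(-1410 - 1/992) = 812*(-1398721/992) = -283940363/248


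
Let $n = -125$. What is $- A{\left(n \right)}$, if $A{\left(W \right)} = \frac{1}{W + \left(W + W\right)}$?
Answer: $\frac{1}{375} \approx 0.0026667$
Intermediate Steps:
$A{\left(W \right)} = \frac{1}{3 W}$ ($A{\left(W \right)} = \frac{1}{W + 2 W} = \frac{1}{3 W}$)
$- A{\left(n \right)} = - \frac{1}{3 \left(-125\right)} = - \frac{-1}{3 \cdot 125} = \left(-1\right) \left(- \frac{1}{375}\right) = \frac{1}{375}$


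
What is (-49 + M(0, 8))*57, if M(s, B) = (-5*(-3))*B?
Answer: 4047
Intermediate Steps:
M(s, B) = 15*B
(-49 + M(0, 8))*57 = (-49 + 15*8)*57 = (-49 + 120)*57 = 71*57 = 4047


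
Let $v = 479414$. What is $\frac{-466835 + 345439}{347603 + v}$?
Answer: $- \frac{121396}{827017} \approx -0.14679$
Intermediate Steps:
$\frac{-466835 + 345439}{347603 + v} = \frac{-466835 + 345439}{347603 + 479414} = - \frac{121396}{827017}$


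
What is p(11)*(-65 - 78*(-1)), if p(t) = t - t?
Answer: 0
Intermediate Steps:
p(t) = 0
p(11)*(-65 - 78*(-1)) = 0*(-65 - 78*(-1)) = 0*(-65 + 78) = 0*13 = 0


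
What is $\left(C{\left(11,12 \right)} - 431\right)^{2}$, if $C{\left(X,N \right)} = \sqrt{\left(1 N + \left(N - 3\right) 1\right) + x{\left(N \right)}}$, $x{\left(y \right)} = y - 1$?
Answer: $185793 - 3448 \sqrt{2} \approx 1.8092 \cdot 10^{5}$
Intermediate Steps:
$x{\left(y \right)} = -1 + y$ ($x{\left(y \right)} = y - 1 = -1 + y$)
$C{\left(X,N \right)} = \sqrt{-4 + 3 N}$ ($C{\left(X,N \right)} = \sqrt{\left(1 N + \left(N - 3\right) 1\right) + \left(-1 + N\right)} = \sqrt{\left(N + \left(-3 + N\right) 1\right) + \left(-1 + N\right)} = \sqrt{\left(N + \left(-3 + N\right)\right) + \left(-1 + N\right)} = \sqrt{\left(-3 + 2 N\right) + \left(-1 + N\right)} = \sqrt{-4 + 3 N}$)
$\left(C{\left(11,12 \right)} - 431\right)^{2} = \left(\sqrt{-4 + 3 \cdot 12} - 431\right)^{2} = \left(\sqrt{-4 + 36} - 431\right)^{2} = \left(\sqrt{32} - 431\right)^{2} = \left(4 \sqrt{2} - 431\right)^{2} = \left(-431 + 4 \sqrt{2}\right)^{2}$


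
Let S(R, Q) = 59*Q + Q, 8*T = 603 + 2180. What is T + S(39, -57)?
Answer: -24577/8 ≈ -3072.1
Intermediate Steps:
T = 2783/8 (T = (603 + 2180)/8 = (⅛)*2783 = 2783/8 ≈ 347.88)
S(R, Q) = 60*Q
T + S(39, -57) = 2783/8 + 60*(-57) = 2783/8 - 3420 = -24577/8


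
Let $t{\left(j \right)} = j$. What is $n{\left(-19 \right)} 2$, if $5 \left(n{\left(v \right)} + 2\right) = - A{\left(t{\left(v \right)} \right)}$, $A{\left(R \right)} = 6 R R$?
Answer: $- \frac{4352}{5} \approx -870.4$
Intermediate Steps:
$A{\left(R \right)} = 6 R^{2}$
$n{\left(v \right)} = -2 - \frac{6 v^{2}}{5}$ ($n{\left(v \right)} = -2 + \frac{\left(-1\right) 6 v^{2}}{5} = -2 + \frac{\left(-6\right) v^{2}}{5} = -2 - \frac{6 v^{2}}{5}$)
$n{\left(-19 \right)} 2 = \left(-2 - \frac{6 \left(-19\right)^{2}}{5}\right) 2 = \left(-2 - \frac{2166}{5}\right) 2 = \left(- \frac{2176}{5}\right) 2 = - \frac{4352}{5}$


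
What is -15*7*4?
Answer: -420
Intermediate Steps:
-15*7*4 = -105*4 = -420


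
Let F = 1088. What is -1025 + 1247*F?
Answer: 1355711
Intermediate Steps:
-1025 + 1247*F = -1025 + 1247*1088 = -1025 + 1356736 = 1355711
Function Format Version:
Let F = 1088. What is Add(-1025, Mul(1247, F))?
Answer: 1355711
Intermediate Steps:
Add(-1025, Mul(1247, F)) = Add(-1025, Mul(1247, 1088)) = Add(-1025, 1356736) = 1355711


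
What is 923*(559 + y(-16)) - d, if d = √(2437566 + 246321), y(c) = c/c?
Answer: 516880 - √2683887 ≈ 5.1524e+5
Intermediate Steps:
y(c) = 1
d = √2683887 ≈ 1638.3
923*(559 + y(-16)) - d = 923*(559 + 1) - √2683887 = 923*560 - √2683887 = 516880 - √2683887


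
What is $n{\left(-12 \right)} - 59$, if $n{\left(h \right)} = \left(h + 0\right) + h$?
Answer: $-83$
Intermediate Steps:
$n{\left(h \right)} = 2 h$ ($n{\left(h \right)} = h + h = 2 h$)
$n{\left(-12 \right)} - 59 = 2 \left(-12\right) - 59 = -24 - 59 = -83$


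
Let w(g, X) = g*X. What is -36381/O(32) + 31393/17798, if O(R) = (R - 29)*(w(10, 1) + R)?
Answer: -53629460/186879 ≈ -286.97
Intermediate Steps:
w(g, X) = X*g
O(R) = (-29 + R)*(10 + R) (O(R) = (R - 29)*(1*10 + R) = (-29 + R)*(10 + R))
-36381/O(32) + 31393/17798 = -36381/(-290 + 32² - 19*32) + 31393/17798 = -36381/(-290 + 1024 - 608) + 31393*(1/17798) = -36381/126 + 31393/17798 = -36381*1/126 + 31393/17798 = -12127/42 + 31393/17798 = -53629460/186879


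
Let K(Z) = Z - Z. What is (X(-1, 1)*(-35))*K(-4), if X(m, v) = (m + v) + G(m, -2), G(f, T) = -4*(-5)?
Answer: 0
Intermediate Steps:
G(f, T) = 20
X(m, v) = 20 + m + v (X(m, v) = (m + v) + 20 = 20 + m + v)
K(Z) = 0
(X(-1, 1)*(-35))*K(-4) = ((20 - 1 + 1)*(-35))*0 = (20*(-35))*0 = -700*0 = 0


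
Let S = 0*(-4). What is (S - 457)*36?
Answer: -16452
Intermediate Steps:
S = 0
(S - 457)*36 = (0 - 457)*36 = -457*36 = -16452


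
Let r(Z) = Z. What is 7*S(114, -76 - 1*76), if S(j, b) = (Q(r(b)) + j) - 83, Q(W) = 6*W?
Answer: -6167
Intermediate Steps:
S(j, b) = -83 + j + 6*b (S(j, b) = (6*b + j) - 83 = (j + 6*b) - 83 = -83 + j + 6*b)
7*S(114, -76 - 1*76) = 7*(-83 + 114 + 6*(-76 - 1*76)) = 7*(-83 + 114 + 6*(-76 - 76)) = 7*(-83 + 114 + 6*(-152)) = 7*(-83 + 114 - 912) = 7*(-881) = -6167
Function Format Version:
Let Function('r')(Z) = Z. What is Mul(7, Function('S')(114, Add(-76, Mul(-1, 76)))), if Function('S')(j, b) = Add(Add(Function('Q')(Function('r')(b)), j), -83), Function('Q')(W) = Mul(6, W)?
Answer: -6167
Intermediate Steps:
Function('S')(j, b) = Add(-83, j, Mul(6, b)) (Function('S')(j, b) = Add(Add(Mul(6, b), j), -83) = Add(Add(j, Mul(6, b)), -83) = Add(-83, j, Mul(6, b)))
Mul(7, Function('S')(114, Add(-76, Mul(-1, 76)))) = Mul(7, Add(-83, 114, Mul(6, Add(-76, Mul(-1, 76))))) = Mul(7, Add(-83, 114, Mul(6, Add(-76, -76)))) = Mul(7, Add(-83, 114, Mul(6, -152))) = Mul(7, Add(-83, 114, -912)) = Mul(7, -881) = -6167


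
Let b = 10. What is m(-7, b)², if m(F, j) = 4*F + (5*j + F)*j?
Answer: 161604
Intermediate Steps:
m(F, j) = 4*F + j*(F + 5*j) (m(F, j) = 4*F + (F + 5*j)*j = 4*F + j*(F + 5*j))
m(-7, b)² = (4*(-7) + 5*10² - 7*10)² = (-28 + 5*100 - 70)² = (-28 + 500 - 70)² = 402² = 161604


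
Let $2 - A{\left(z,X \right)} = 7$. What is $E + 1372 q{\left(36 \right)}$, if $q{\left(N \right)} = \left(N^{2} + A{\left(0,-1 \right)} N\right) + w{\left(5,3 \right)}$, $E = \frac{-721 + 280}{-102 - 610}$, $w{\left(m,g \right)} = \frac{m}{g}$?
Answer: $\frac{3275426315}{2136} \approx 1.5334 \cdot 10^{6}$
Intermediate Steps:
$E = \frac{441}{712}$ ($E = - \frac{441}{-712} = \left(-441\right) \left(- \frac{1}{712}\right) = \frac{441}{712} \approx 0.61938$)
$A{\left(z,X \right)} = -5$ ($A{\left(z,X \right)} = 2 - 7 = -5$)
$q{\left(N \right)} = \frac{5}{3} + N^{2} - 5 N$ ($q{\left(N \right)} = \left(N^{2} - 5 N\right) + \frac{5}{3} = \frac{5}{3} + N^{2} - 5 N$)
$E + 1372 q{\left(36 \right)} = \frac{441}{712} + 1372 \left(\frac{5}{3} + 36^{2} - 180\right) = \frac{441}{712} + 1372 \left(\frac{5}{3} + 1296 - 180\right) = \frac{441}{712} + 1372 \cdot \frac{3353}{3} = \frac{441}{712} + \frac{4600316}{3} = \frac{3275426315}{2136}$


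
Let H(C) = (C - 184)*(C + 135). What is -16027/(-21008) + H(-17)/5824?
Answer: -973381/294112 ≈ -3.3096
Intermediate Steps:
H(C) = (-184 + C)*(135 + C)
-16027/(-21008) + H(-17)/5824 = -16027/(-21008) + (-24840 + (-17)² - 49*(-17))/5824 = -16027*(-1/21008) + (-24840 + 289 + 833)*(1/5824) = 16027/21008 - 23718*1/5824 = 16027/21008 - 11859/2912 = -973381/294112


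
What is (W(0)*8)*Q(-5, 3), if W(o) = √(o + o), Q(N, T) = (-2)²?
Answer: 0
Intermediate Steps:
Q(N, T) = 4
W(o) = √2*√o (W(o) = √(2*o) = √2*√o)
(W(0)*8)*Q(-5, 3) = ((√2*√0)*8)*4 = ((√2*0)*8)*4 = (0*8)*4 = 0*4 = 0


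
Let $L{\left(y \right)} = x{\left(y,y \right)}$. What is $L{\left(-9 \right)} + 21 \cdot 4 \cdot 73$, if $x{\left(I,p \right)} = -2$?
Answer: $6130$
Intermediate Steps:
$L{\left(y \right)} = -2$
$L{\left(-9 \right)} + 21 \cdot 4 \cdot 73 = -2 + 21 \cdot 4 \cdot 73 = -2 + 84 \cdot 73 = -2 + 6132 = 6130$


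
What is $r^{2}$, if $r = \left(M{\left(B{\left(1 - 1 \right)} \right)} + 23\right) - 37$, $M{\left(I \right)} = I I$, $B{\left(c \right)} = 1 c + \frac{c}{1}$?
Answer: $196$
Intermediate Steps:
$B{\left(c \right)} = 2 c$ ($B{\left(c \right)} = c + c 1 = c + c = 2 c$)
$M{\left(I \right)} = I^{2}$
$r = -14$ ($r = \left(\left(2 \left(1 - 1\right)\right)^{2} + 23\right) - 37 = \left(\left(2 \cdot 0\right)^{2} + 23\right) - 37 = \left(0^{2} + 23\right) - 37 = \left(0 + 23\right) - 37 = 23 - 37 = -14$)
$r^{2} = \left(-14\right)^{2} = 196$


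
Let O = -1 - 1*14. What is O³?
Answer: -3375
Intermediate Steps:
O = -15 (O = -1 - 14 = -15)
O³ = (-15)³ = -3375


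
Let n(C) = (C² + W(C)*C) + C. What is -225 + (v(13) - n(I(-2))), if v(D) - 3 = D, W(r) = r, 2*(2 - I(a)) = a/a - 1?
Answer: -219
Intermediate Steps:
I(a) = 2 (I(a) = 2 - (a/a - 1)/2 = 2 - (1 - 1)/2 = 2 - ½*0 = 2 + 0 = 2)
v(D) = 3 + D
n(C) = C + 2*C² (n(C) = (C² + C*C) + C = (C² + C²) + C = 2*C² + C = C + 2*C²)
-225 + (v(13) - n(I(-2))) = -225 + ((3 + 13) - 2*(1 + 2*2)) = -225 + (16 - 2*(1 + 4)) = -225 + (16 - 2*5) = -225 + (16 - 1*10) = -225 + (16 - 10) = -225 + 6 = -219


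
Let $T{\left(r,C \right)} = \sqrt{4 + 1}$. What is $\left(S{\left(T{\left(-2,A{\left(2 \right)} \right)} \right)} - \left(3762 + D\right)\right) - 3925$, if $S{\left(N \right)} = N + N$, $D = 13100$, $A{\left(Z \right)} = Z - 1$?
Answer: $-20787 + 2 \sqrt{5} \approx -20783.0$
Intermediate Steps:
$A{\left(Z \right)} = -1 + Z$ ($A{\left(Z \right)} = Z - 1 = -1 + Z$)
$T{\left(r,C \right)} = \sqrt{5}$
$S{\left(N \right)} = 2 N$
$\left(S{\left(T{\left(-2,A{\left(2 \right)} \right)} \right)} - \left(3762 + D\right)\right) - 3925 = \left(2 \sqrt{5} - 16862\right) - 3925 = \left(-16862 + 2 \sqrt{5}\right) - 3925 = -20787 + 2 \sqrt{5}$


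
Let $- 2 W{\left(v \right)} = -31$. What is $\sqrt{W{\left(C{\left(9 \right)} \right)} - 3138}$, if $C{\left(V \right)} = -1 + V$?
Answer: $\frac{i \sqrt{12490}}{2} \approx 55.879 i$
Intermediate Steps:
$W{\left(v \right)} = \frac{31}{2}$ ($W{\left(v \right)} = \left(- \frac{1}{2}\right) \left(-31\right) = \frac{31}{2}$)
$\sqrt{W{\left(C{\left(9 \right)} \right)} - 3138} = \sqrt{\frac{31}{2} - 3138} = \sqrt{- \frac{6245}{2}} = \frac{i \sqrt{12490}}{2}$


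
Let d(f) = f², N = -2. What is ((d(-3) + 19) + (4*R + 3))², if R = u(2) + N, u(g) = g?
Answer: 961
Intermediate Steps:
R = 0 (R = 2 - 2 = 0)
((d(-3) + 19) + (4*R + 3))² = (((-3)² + 19) + (4*0 + 3))² = ((9 + 19) + (0 + 3))² = (28 + 3)² = 31² = 961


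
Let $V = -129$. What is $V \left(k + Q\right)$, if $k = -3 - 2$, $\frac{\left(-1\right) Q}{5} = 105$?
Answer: $68370$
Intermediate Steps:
$Q = -525$ ($Q = \left(-5\right) 105 = -525$)
$k = -5$ ($k = -3 - 2 = -5$)
$V \left(k + Q\right) = - 129 \left(-5 - 525\right) = \left(-129\right) \left(-530\right) = 68370$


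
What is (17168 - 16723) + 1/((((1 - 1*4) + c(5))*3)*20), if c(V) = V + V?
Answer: 186901/420 ≈ 445.00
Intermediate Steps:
c(V) = 2*V
(17168 - 16723) + 1/((((1 - 1*4) + c(5))*3)*20) = (17168 - 16723) + 1/((((1 - 1*4) + 2*5)*3)*20) = 445 + 1/((((1 - 4) + 10)*3)*20) = 445 + 1/(((-3 + 10)*3)*20) = 445 + 1/((7*3)*20) = 445 + 1/(21*20) = 445 + 1/420 = 186901/420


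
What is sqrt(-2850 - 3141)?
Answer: I*sqrt(5991) ≈ 77.402*I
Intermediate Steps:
sqrt(-2850 - 3141) = sqrt(-5991) = I*sqrt(5991)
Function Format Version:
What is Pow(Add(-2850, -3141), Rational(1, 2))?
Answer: Mul(I, Pow(5991, Rational(1, 2))) ≈ Mul(77.402, I)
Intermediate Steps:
Pow(Add(-2850, -3141), Rational(1, 2)) = Pow(-5991, Rational(1, 2)) = Mul(I, Pow(5991, Rational(1, 2)))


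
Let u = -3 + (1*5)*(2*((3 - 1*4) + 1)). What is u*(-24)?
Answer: 72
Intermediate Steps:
u = -3 (u = -3 + 5*(2*((3 - 4) + 1)) = -3 + 5*(2*(-1 + 1)) = -3 + 5*(2*0) = -3 + 5*0 = -3 + 0 = -3)
u*(-24) = -3*(-24) = 72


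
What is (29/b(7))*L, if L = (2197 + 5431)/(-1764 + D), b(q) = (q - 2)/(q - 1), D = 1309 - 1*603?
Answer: -663636/2645 ≈ -250.90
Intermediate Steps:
D = 706 (D = 1309 - 603 = 706)
b(q) = (-2 + q)/(-1 + q)
L = -3814/529 (L = (2197 + 5431)/(-1764 + 706) = 7628/(-1058) = 7628*(-1/1058) = -3814/529 ≈ -7.2098)
(29/b(7))*L = (29/(((-2 + 7)/(-1 + 7))))*(-3814/529) = (29/((5/6)))*(-3814/529) = (29/(((⅙)*5)))*(-3814/529) = (29/(⅚))*(-3814/529) = (29*(6/5))*(-3814/529) = (174/5)*(-3814/529) = -663636/2645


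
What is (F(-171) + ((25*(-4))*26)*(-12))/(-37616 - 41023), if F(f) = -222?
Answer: -10326/26213 ≈ -0.39393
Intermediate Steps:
(F(-171) + ((25*(-4))*26)*(-12))/(-37616 - 41023) = (-222 + ((25*(-4))*26)*(-12))/(-37616 - 41023) = (-222 - 100*26*(-12))/(-78639) = (-222 - 2600*(-12))*(-1/78639) = (-222 + 31200)*(-1/78639) = 30978*(-1/78639) = -10326/26213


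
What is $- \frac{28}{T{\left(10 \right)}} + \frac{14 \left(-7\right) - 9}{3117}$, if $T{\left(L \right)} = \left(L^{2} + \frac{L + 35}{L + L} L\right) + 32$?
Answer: $- \frac{69205}{321051} \approx -0.21556$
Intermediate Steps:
$T{\left(L \right)} = \frac{99}{2} + L^{2} + \frac{L}{2}$ ($T{\left(L \right)} = \left(L^{2} + \frac{35 + L}{2 L} L\right) + 32 = \left(L^{2} + \left(\frac{35}{2} + \frac{L}{2}\right)\right) + 32 = \left(\frac{35}{2} + L^{2} + \frac{L}{2}\right) + 32 = \frac{99}{2} + L^{2} + \frac{L}{2}$)
$- \frac{28}{T{\left(10 \right)}} + \frac{14 \left(-7\right) - 9}{3117} = - \frac{28}{\frac{99}{2} + 10^{2} + \frac{1}{2} \cdot 10} + \frac{14 \left(-7\right) - 9}{3117} = - \frac{28}{\frac{99}{2} + 100 + 5} + \left(-98 - 9\right) \frac{1}{3117} = - \frac{28}{\frac{309}{2}} - \frac{107}{3117} = \left(-28\right) \frac{2}{309} - \frac{107}{3117} = - \frac{56}{309} - \frac{107}{3117} = - \frac{69205}{321051}$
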